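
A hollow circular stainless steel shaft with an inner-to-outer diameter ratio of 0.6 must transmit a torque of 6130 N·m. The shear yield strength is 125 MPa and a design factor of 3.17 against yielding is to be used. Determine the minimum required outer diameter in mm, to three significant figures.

d_o = 96.9 mm

τ_allow = 125/3.17 = 39.43 MPa.
For a hollow shaft τ = 16T/[πd_o³(1−k⁴)] with k = 0.6, so 1−k⁴ = 0.8704.
d_o³ = 16T/[π τ_allow (1−k⁴)] = 16×6130000/(π×39.43×0.8704) = 909600 mm³.
d_o = 96.89 mm.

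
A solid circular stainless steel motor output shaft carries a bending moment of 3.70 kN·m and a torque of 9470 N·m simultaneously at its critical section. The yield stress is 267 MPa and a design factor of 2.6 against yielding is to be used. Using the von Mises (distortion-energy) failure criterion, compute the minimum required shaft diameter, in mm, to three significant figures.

d = 96.3 mm

σ_allow = σ_y/n = 267/2.6 = 102.7 MPa.
For a solid shaft σ_b = 32M/(πd³) and τ = 16T/(πd³), so the von Mises stress is σ' = (16/πd³)·√(4M²+3T²).
√(4M²+3T²) = √(4×(3.700×10^6)² + 3×(9.470×10^6)²) = 1.799×10^7 N·mm.
d³ = 16×1.799×10^7/(π×102.7) = 892400 mm³.
d = 96.28 mm.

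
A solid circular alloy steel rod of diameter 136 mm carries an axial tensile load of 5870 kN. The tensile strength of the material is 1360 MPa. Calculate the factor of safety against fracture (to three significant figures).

n = 3.37

A = πd²/4 = 14530 mm².
σ = F/A = 5870000/14530 = 404.1 MPa.
n = 1360/404.1 = 3.366.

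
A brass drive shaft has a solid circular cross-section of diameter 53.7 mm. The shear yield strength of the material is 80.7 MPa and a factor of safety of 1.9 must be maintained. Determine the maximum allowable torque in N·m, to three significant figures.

T_allow = 1290 N·m

τ_allow = 80.7/1.9 = 42.47 MPa.
For a solid shaft T_allow = τ_allow·πd³/16; πd³/16 = π×53.7³/16 = 30410 mm³.
T_allow = 42.47×30410 = 1.291×10^6 N·mm = 1291 N·m.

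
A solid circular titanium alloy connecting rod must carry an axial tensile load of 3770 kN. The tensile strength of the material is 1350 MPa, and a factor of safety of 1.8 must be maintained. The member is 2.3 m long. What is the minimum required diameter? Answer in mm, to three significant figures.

Allowable stress σ_allow = 1350/1.8 = 750.0 MPa.
Required area A = F/σ_allow = 3770000/750.0 = 5027 mm².
A = πd²/4 → d = √(4A/π) = 80.00 mm.

d = 80.0 mm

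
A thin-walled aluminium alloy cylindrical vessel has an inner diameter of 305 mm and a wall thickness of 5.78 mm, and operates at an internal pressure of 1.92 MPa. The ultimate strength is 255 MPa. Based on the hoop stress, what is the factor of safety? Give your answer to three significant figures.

σ_h = pD/(2t) = 1.92×305/(2×5.78) = 50.66 MPa.
n = 255/50.66 = 5.034.

n = 5.03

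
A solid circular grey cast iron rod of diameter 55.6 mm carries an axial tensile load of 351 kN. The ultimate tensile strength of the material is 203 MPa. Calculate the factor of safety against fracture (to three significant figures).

A = πd²/4 = 2428 mm².
σ = F/A = 351000/2428 = 144.6 MPa.
n = 203/144.6 = 1.404.

n = 1.40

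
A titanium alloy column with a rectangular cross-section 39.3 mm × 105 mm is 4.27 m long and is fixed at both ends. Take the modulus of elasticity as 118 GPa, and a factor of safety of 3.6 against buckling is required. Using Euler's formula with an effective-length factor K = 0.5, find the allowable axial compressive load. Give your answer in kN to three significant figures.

P_allow = 37.7 kN

Buckling occurs about the weak axis: I_min = h·b³/12 = 105×39.3³/12 = 531100 mm⁴ (b = 39.3 mm is the smaller dimension).
Effective length L_e = KL = 0.5×4.27 m = 2135 mm.
Euler critical load P_cr = π²EI/L_e² = π²×118000×531100/2135² = 135700 N.
P_allow = P_cr/n = 135700/3.6 = 37690 N.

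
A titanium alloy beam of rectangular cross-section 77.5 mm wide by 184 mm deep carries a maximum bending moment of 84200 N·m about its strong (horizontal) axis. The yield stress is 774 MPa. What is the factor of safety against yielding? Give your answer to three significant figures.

n = 4.02

Section modulus S = bh²/6 = 77.5×184²/6 = 437300 mm³.
σ = M/S = 8.4200×10^7/437300 = 192.5 MPa.
n = 774/192.5 = 4.020.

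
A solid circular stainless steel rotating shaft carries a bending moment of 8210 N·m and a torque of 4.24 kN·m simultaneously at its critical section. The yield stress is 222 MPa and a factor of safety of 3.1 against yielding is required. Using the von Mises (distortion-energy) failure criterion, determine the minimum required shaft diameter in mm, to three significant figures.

d = 109 mm

σ_allow = σ_y/n = 222/3.1 = 71.61 MPa.
For a solid shaft σ_b = 32M/(πd³) and τ = 16T/(πd³), so the von Mises stress is σ' = (16/πd³)·√(4M²+3T²).
√(4M²+3T²) = √(4×(8.210×10^6)² + 3×(4.240×10^6)²) = 1.799×10^7 N·mm.
d³ = 16×1.799×10^7/(π×71.61) = 1.279×10^6 mm³.
d = 108.6 mm.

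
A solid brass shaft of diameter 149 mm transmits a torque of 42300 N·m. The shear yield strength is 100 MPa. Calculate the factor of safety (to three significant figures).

τ = 16T/(πd³) = 16×4.2300×10^7/(π×149³) = 65.13 MPa.
n = τ_limit/τ = 100/65.13 = 1.535.

n = 1.54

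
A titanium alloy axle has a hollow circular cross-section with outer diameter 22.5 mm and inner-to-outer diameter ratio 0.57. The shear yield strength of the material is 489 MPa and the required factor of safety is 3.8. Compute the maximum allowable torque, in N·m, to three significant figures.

τ_allow = 489/3.8 = 128.7 MPa.
For a hollow shaft T_allow = τ_allow·πd_o³(1−k⁴)/16 with 1−k⁴ = 0.8944, so πd_o³(1−k⁴)/16 = 2000 mm³.
T_allow = 128.7×2000 = 257400 N·mm = 257.4 N·m.

T_allow = 257 N·m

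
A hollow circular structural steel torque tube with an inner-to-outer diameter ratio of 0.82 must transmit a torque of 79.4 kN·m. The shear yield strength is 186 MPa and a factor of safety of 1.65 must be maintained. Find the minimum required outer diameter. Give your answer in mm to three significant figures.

d_o = 187 mm

τ_allow = 186/1.65 = 112.7 MPa.
For a hollow shaft τ = 16T/[πd_o³(1−k⁴)] with k = 0.82, so 1−k⁴ = 0.5479.
d_o³ = 16T/[π τ_allow (1−k⁴)] = 16×7.9400×10^7/(π×112.7×0.5479) = 6.548×10^6 mm³.
d_o = 187.1 mm.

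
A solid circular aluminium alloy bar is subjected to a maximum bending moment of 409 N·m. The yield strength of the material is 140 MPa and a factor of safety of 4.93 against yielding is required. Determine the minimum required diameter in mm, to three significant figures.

σ_allow = 140/4.93 = 28.40 MPa.
For a solid circular section σ = 32M/(πd³), so d³ = 32M/(π σ_allow) = 32×409000/(π×28.40) = 146700 mm³.
d = 52.74 mm.

d = 52.7 mm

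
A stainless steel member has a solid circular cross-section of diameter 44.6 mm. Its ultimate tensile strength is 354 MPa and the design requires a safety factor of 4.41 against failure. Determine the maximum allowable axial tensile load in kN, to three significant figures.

σ_allow = 354/4.41 = 80.27 MPa.
A = πd²/4 = π×44.6²/4 = 1562 mm².
F_allow = σ_allow × A = 80.27×1562 = 125400 N.

F_allow = 125 kN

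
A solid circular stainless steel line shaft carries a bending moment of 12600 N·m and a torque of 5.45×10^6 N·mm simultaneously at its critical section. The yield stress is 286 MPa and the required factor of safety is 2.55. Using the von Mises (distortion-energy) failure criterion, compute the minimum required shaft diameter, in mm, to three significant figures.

σ_allow = σ_y/n = 286/2.55 = 112.2 MPa.
For a solid shaft σ_b = 32M/(πd³) and τ = 16T/(πd³), so the von Mises stress is σ' = (16/πd³)·√(4M²+3T²).
√(4M²+3T²) = √(4×(1.260×10^7)² + 3×(5.450×10^6)²) = 2.691×10^7 N·mm.
d³ = 16×2.691×10^7/(π×112.2) = 1.222×10^6 mm³.
d = 106.9 mm.

d = 107 mm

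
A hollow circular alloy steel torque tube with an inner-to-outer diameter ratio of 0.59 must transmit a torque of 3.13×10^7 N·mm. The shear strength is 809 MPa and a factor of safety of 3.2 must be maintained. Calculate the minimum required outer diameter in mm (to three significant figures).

d_o = 89.5 mm

τ_allow = 809/3.2 = 252.8 MPa.
For a hollow shaft τ = 16T/[πd_o³(1−k⁴)] with k = 0.59, so 1−k⁴ = 0.8788.
d_o³ = 16T/[π τ_allow (1−k⁴)] = 16×3.1300×10^7/(π×252.8×0.8788) = 717500 mm³.
d_o = 89.52 mm.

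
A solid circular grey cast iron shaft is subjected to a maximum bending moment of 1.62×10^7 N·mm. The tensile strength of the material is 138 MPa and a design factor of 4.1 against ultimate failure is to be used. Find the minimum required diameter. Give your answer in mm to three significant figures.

d = 170 mm

σ_allow = 138/4.1 = 33.66 MPa.
For a solid circular section σ = 32M/(πd³), so d³ = 32M/(π σ_allow) = 32×1.6200×10^7/(π×33.66) = 4.903×10^6 mm³.
d = 169.9 mm.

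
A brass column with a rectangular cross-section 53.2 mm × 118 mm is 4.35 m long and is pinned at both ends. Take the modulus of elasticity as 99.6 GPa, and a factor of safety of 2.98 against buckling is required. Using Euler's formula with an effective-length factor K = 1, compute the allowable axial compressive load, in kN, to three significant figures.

P_allow = 25.8 kN

Buckling occurs about the weak axis: I_min = h·b³/12 = 118×53.2³/12 = 1.481×10^6 mm⁴ (b = 53.2 mm is the smaller dimension).
Effective length L_e = KL = 1×4.35 m = 4350 mm.
Euler critical load P_cr = π²EI/L_e² = π²×99600×1.481×10^6/4350² = 76920 N.
P_allow = P_cr/n = 76920/2.98 = 25810 N.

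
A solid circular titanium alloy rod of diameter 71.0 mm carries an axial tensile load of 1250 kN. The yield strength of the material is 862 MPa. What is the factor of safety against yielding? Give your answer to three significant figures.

n = 2.73

A = πd²/4 = 3959 mm².
σ = F/A = 1250000/3959 = 315.7 MPa.
n = 862/315.7 = 2.730.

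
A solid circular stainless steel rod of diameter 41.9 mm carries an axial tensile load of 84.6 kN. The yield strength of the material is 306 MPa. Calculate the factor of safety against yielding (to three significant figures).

A = πd²/4 = 1379 mm².
σ = F/A = 84600/1379 = 61.36 MPa.
n = 306/61.36 = 4.987.

n = 4.99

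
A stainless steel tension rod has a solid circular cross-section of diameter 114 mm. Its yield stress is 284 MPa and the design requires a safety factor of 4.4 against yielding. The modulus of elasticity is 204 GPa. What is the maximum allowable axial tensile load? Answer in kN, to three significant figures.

F_allow = 659 kN

σ_allow = 284/4.4 = 64.55 MPa.
A = πd²/4 = π×114²/4 = 10210 mm².
F_allow = σ_allow × A = 64.55×10210 = 658800 N.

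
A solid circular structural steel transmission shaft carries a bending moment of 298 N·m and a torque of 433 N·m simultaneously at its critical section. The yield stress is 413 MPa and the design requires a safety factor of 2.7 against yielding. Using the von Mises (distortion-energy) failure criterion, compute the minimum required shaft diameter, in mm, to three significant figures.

σ_allow = σ_y/n = 413/2.7 = 153.0 MPa.
For a solid shaft σ_b = 32M/(πd³) and τ = 16T/(πd³), so the von Mises stress is σ' = (16/πd³)·√(4M²+3T²).
√(4M²+3T²) = √(4×(298000)² + 3×(433000)²) = 958000 N·mm.
d³ = 16×958000/(π×153.0) = 31900 mm³.
d = 31.71 mm.

d = 31.7 mm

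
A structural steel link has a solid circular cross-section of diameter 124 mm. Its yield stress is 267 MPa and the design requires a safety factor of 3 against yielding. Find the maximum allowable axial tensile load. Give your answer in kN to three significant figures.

F_allow = 1070 kN

σ_allow = 267/3 = 89.00 MPa.
A = πd²/4 = π×124²/4 = 12080 mm².
F_allow = σ_allow × A = 89.00×12080 = 1.075×10^6 N.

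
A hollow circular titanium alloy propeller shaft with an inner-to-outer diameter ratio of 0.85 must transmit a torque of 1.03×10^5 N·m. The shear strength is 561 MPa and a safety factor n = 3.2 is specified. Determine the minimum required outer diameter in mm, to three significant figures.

d_o = 184 mm

τ_allow = 561/3.2 = 175.3 MPa.
For a hollow shaft τ = 16T/[πd_o³(1−k⁴)] with k = 0.85, so 1−k⁴ = 0.4780.
d_o³ = 16T/[π τ_allow (1−k⁴)] = 16×1.0300×10^8/(π×175.3×0.4780) = 6.260×10^6 mm³.
d_o = 184.3 mm.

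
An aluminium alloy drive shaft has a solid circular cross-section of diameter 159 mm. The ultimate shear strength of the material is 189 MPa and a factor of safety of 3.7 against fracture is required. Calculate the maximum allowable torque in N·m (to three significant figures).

T_allow = 40300 N·m

τ_allow = 189/3.7 = 51.08 MPa.
For a solid shaft T_allow = τ_allow·πd³/16; πd³/16 = π×159³/16 = 789300 mm³.
T_allow = 51.08×789300 = 4.032×10^7 N·mm = 40320 N·m.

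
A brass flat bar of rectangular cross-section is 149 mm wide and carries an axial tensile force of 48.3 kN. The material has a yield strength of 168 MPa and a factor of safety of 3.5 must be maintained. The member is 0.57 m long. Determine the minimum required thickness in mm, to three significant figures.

t = 6.75 mm

σ_allow = 168/3.5 = 48.00 MPa.
Required area A = F/σ_allow = 48300/48.00 = 1006 mm².
t = A/w = 1006/149 = 6.753 mm.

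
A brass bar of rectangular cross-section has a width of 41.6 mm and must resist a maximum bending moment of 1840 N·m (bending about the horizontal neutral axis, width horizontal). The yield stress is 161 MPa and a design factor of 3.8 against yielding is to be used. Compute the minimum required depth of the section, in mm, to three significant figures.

h = 79.1 mm

σ_allow = 161/3.8 = 42.37 MPa.
For a rectangular section σ = 6M/(bh²), so h² = 6M/(b σ_allow) = 6×1840000/(41.6×42.37) = 6264 mm².
h = 79.14 mm.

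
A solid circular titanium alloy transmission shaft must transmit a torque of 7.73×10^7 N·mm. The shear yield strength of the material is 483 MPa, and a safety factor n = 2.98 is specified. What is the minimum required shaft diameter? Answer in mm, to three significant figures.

Allowable shear stress τ_allow = 483/2.98 = 162.1 MPa.
For a solid shaft τ = 16T/(πd³), so d³ = 16T/(π τ_allow) = 16×7.7300×10^7/(π×162.1) = 2.429×10^6 mm³.
d = (2.429×10^6)^(1/3) = 134.4 mm.

d = 134 mm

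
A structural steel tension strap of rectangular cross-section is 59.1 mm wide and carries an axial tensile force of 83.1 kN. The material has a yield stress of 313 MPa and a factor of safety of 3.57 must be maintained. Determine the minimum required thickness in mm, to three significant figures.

t = 16.0 mm

σ_allow = 313/3.57 = 87.68 MPa.
Required area A = F/σ_allow = 83100/87.68 = 947.8 mm².
t = A/w = 947.8/59.1 = 16.04 mm.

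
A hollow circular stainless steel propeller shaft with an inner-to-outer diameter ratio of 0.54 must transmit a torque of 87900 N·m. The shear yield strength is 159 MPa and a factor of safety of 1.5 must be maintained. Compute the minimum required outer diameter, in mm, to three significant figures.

d_o = 167 mm

τ_allow = 159/1.5 = 106.0 MPa.
For a hollow shaft τ = 16T/[πd_o³(1−k⁴)] with k = 0.54, so 1−k⁴ = 0.9150.
d_o³ = 16T/[π τ_allow (1−k⁴)] = 16×8.7900×10^7/(π×106.0×0.9150) = 4.616×10^6 mm³.
d_o = 166.5 mm.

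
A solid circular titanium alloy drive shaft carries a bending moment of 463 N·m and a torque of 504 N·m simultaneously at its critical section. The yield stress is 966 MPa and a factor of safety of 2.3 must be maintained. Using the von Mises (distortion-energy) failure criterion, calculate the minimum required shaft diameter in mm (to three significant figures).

d = 24.9 mm

σ_allow = σ_y/n = 966/2.3 = 420.0 MPa.
For a solid shaft σ_b = 32M/(πd³) and τ = 16T/(πd³), so the von Mises stress is σ' = (16/πd³)·√(4M²+3T²).
√(4M²+3T²) = √(4×(463000)² + 3×(504000)²) = 1.273×10^6 N·mm.
d³ = 16×1.273×10^6/(π×420.0) = 15430 mm³.
d = 24.90 mm.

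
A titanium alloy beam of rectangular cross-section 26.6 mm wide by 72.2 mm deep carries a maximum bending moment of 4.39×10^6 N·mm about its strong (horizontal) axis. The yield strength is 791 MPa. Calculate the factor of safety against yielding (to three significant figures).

Section modulus S = bh²/6 = 26.6×72.2²/6 = 23110 mm³.
σ = M/S = 4390000/23110 = 190.0 MPa.
n = 791/190.0 = 4.164.

n = 4.16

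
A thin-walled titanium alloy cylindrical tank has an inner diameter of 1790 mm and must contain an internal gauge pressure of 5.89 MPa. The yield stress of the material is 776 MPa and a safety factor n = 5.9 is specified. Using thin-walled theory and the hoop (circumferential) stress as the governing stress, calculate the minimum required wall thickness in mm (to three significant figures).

σ_allow = 776/5.9 = 131.5 MPa.
Hoop stress σ_h = pD/(2t), so t = pD/(2σ_allow) = 5.89×1790/(2×131.5) = 40.08 mm.

t = 40.1 mm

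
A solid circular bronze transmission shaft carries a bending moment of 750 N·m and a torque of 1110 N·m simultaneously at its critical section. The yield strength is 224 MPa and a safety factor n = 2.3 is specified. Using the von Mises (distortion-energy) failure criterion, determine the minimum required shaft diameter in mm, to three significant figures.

σ_allow = σ_y/n = 224/2.3 = 97.39 MPa.
For a solid shaft σ_b = 32M/(πd³) and τ = 16T/(πd³), so the von Mises stress is σ' = (16/πd³)·√(4M²+3T²).
√(4M²+3T²) = √(4×(750000)² + 3×(1.110×10^6)²) = 2.439×10^6 N·mm.
d³ = 16×2.439×10^6/(π×97.39) = 127500 mm³.
d = 50.33 mm.

d = 50.3 mm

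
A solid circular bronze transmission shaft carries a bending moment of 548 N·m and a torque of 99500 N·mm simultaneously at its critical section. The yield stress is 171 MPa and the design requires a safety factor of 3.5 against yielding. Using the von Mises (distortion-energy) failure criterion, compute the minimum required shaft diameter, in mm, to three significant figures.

d = 48.7 mm

σ_allow = σ_y/n = 171/3.5 = 48.86 MPa.
For a solid shaft σ_b = 32M/(πd³) and τ = 16T/(πd³), so the von Mises stress is σ' = (16/πd³)·√(4M²+3T²).
√(4M²+3T²) = √(4×(548000)² + 3×(99500)²) = 1.109×10^6 N·mm.
d³ = 16×1.109×10^6/(π×48.86) = 115700 mm³.
d = 48.72 mm.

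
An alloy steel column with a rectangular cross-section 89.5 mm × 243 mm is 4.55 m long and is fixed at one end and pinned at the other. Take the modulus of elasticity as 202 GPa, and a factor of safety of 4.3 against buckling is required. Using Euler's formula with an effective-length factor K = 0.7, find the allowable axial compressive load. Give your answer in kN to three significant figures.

Buckling occurs about the weak axis: I_min = h·b³/12 = 243×89.5³/12 = 1.452×10^7 mm⁴ (b = 89.5 mm is the smaller dimension).
Effective length L_e = KL = 0.7×4.55 m = 3185 mm.
Euler critical load P_cr = π²EI/L_e² = π²×202000×1.452×10^7/3185² = 2.853×10^6 N.
P_allow = P_cr/n = 2.853×10^6/4.3 = 663500 N.

P_allow = 664 kN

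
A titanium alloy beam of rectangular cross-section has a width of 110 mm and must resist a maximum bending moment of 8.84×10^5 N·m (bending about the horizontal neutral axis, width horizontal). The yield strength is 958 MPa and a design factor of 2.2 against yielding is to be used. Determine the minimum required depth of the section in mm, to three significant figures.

h = 333 mm

σ_allow = 958/2.2 = 435.5 MPa.
For a rectangular section σ = 6M/(bh²), so h² = 6M/(b σ_allow) = 6×8.8400×10^8/(110×435.5) = 110700 mm².
h = 332.8 mm.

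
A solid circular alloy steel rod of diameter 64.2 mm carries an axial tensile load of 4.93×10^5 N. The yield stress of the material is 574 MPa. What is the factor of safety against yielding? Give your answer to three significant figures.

A = πd²/4 = 3237 mm².
σ = F/A = 493000/3237 = 152.3 MPa.
n = 574/152.3 = 3.769.

n = 3.77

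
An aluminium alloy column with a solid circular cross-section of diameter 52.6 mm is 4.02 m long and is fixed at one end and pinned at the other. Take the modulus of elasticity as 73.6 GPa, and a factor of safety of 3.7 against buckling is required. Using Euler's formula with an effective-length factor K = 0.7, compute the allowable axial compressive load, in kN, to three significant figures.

P_allow = 9.32 kN

I = πd⁴/64 = π×52.6⁴/64 = 375800 mm⁴.
Effective length L_e = KL = 0.7×4.02 m = 2814 mm.
Euler critical load P_cr = π²EI/L_e² = π²×73600×375800/2814² = 34470 N.
P_allow = P_cr/n = 34470/3.7 = 9316 N.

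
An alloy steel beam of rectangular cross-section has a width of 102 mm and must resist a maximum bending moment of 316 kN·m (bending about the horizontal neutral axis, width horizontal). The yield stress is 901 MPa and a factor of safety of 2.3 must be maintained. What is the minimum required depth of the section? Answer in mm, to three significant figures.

h = 218 mm

σ_allow = 901/2.3 = 391.7 MPa.
For a rectangular section σ = 6M/(bh²), so h² = 6M/(b σ_allow) = 6×3.1600×10^8/(102×391.7) = 47450 mm².
h = 217.8 mm.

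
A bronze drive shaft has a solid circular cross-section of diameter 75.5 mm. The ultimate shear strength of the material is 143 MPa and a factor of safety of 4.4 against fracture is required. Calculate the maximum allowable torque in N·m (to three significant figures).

τ_allow = 143/4.4 = 32.50 MPa.
For a solid shaft T_allow = τ_allow·πd³/16; πd³/16 = π×75.5³/16 = 84500 mm³.
T_allow = 32.50×84500 = 2.746×10^6 N·mm = 2746 N·m.

T_allow = 2750 N·m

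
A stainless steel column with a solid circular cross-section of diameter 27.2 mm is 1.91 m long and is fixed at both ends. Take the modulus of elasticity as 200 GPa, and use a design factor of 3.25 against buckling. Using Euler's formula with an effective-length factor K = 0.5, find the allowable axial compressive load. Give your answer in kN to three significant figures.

I = πd⁴/64 = π×27.2⁴/64 = 26870 mm⁴.
Effective length L_e = KL = 0.5×1.91 m = 955.0 mm.
Euler critical load P_cr = π²EI/L_e² = π²×200000×26870/955.0² = 58150 N.
P_allow = P_cr/n = 58150/3.25 = 17890 N.

P_allow = 17.9 kN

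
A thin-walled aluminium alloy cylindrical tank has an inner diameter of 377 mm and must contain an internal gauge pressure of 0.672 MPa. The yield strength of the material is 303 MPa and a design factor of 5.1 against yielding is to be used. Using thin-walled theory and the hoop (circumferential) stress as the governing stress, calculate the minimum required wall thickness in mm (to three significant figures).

t = 2.13 mm

σ_allow = 303/5.1 = 59.41 MPa.
Hoop stress σ_h = pD/(2t), so t = pD/(2σ_allow) = 0.672×377/(2×59.41) = 2.132 mm.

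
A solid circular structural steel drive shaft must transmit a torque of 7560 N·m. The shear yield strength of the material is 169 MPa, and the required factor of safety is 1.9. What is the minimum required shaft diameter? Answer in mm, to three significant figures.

Allowable shear stress τ_allow = 169/1.9 = 88.95 MPa.
For a solid shaft τ = 16T/(πd³), so d³ = 16T/(π τ_allow) = 16×7560000/(π×88.95) = 432900 mm³.
d = (432900)^(1/3) = 75.65 mm.

d = 75.6 mm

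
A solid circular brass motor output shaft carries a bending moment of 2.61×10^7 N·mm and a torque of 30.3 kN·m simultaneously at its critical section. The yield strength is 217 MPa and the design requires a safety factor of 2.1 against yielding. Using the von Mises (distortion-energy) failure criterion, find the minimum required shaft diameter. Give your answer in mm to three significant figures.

σ_allow = σ_y/n = 217/2.1 = 103.3 MPa.
For a solid shaft σ_b = 32M/(πd³) and τ = 16T/(πd³), so the von Mises stress is σ' = (16/πd³)·√(4M²+3T²).
√(4M²+3T²) = √(4×(2.610×10^7)² + 3×(3.030×10^7)²) = 7.402×10^7 N·mm.
d³ = 16×7.402×10^7/(π×103.3) = 3.648×10^6 mm³.
d = 153.9 mm.

d = 154 mm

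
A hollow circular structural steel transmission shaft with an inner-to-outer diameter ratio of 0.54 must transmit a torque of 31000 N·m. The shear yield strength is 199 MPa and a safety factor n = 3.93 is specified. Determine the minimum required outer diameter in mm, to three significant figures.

d_o = 150 mm

τ_allow = 199/3.93 = 50.64 MPa.
For a hollow shaft τ = 16T/[πd_o³(1−k⁴)] with k = 0.54, so 1−k⁴ = 0.9150.
d_o³ = 16T/[π τ_allow (1−k⁴)] = 16×3.1000×10^7/(π×50.64×0.9150) = 3.408×10^6 mm³.
d_o = 150.5 mm.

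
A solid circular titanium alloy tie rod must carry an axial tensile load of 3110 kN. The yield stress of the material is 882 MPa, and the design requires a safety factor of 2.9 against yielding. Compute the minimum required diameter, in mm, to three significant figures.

d = 114 mm

Allowable stress σ_allow = 882/2.9 = 304.1 MPa.
Required area A = F/σ_allow = 3110000/304.1 = 10230 mm².
A = πd²/4 → d = √(4A/π) = 114.1 mm.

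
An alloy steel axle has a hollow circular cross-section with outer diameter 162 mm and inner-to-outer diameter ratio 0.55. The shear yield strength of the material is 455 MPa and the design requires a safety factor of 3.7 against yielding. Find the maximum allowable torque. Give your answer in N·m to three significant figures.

T_allow = 93300 N·m

τ_allow = 455/3.7 = 123.0 MPa.
For a hollow shaft T_allow = τ_allow·πd_o³(1−k⁴)/16 with 1−k⁴ = 0.9085, so πd_o³(1−k⁴)/16 = 758400 mm³.
T_allow = 123.0×758400 = 9.326×10^7 N·mm = 93260 N·m.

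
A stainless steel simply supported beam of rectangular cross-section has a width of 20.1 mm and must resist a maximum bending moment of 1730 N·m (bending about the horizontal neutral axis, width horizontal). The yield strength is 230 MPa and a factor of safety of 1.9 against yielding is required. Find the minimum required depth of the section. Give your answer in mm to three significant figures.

σ_allow = 230/1.9 = 121.1 MPa.
For a rectangular section σ = 6M/(bh²), so h² = 6M/(b σ_allow) = 6×1730000/(20.1×121.1) = 4266 mm².
h = 65.32 mm.

h = 65.3 mm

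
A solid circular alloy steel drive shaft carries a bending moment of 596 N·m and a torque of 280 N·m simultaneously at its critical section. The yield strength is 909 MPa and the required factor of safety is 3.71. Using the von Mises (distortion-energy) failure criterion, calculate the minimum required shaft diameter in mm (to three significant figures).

σ_allow = σ_y/n = 909/3.71 = 245.0 MPa.
For a solid shaft σ_b = 32M/(πd³) and τ = 16T/(πd³), so the von Mises stress is σ' = (16/πd³)·√(4M²+3T²).
√(4M²+3T²) = √(4×(596000)² + 3×(280000)²) = 1.287×10^6 N·mm.
d³ = 16×1.287×10^6/(π×245.0) = 26750 mm³.
d = 29.91 mm.

d = 29.9 mm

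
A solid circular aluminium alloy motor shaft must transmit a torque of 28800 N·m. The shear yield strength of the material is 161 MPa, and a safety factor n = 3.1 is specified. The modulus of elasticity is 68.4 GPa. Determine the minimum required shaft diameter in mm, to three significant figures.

d = 141 mm

Allowable shear stress τ_allow = 161/3.1 = 51.94 MPa.
For a solid shaft τ = 16T/(πd³), so d³ = 16T/(π τ_allow) = 16×2.8800×10^7/(π×51.94) = 2.824×10^6 mm³.
d = (2.824×10^6)^(1/3) = 141.4 mm.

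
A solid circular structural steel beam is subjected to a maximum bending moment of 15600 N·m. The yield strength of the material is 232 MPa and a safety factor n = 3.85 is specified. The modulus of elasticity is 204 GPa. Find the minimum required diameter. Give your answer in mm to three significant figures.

d = 138 mm

σ_allow = 232/3.85 = 60.26 MPa.
For a solid circular section σ = 32M/(πd³), so d³ = 32M/(π σ_allow) = 32×1.5600×10^7/(π×60.26) = 2.637×10^6 mm³.
d = 138.2 mm.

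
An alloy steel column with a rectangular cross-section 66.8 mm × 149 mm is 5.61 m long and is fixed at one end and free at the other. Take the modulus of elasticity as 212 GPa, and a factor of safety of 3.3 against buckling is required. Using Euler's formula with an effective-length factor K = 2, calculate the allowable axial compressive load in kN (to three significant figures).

P_allow = 18.6 kN

Buckling occurs about the weak axis: I_min = h·b³/12 = 149×66.8³/12 = 3.701×10^6 mm⁴ (b = 66.8 mm is the smaller dimension).
Effective length L_e = KL = 2×5.61 m = 11220 mm.
Euler critical load P_cr = π²EI/L_e² = π²×212000×3.701×10^6/11220² = 61520 N.
P_allow = P_cr/n = 61520/3.3 = 18640 N.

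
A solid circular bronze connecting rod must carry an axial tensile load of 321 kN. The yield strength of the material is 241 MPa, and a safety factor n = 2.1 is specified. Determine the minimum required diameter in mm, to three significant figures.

d = 59.7 mm

Allowable stress σ_allow = 241/2.1 = 114.8 MPa.
Required area A = F/σ_allow = 321000/114.8 = 2797 mm².
A = πd²/4 → d = √(4A/π) = 59.68 mm.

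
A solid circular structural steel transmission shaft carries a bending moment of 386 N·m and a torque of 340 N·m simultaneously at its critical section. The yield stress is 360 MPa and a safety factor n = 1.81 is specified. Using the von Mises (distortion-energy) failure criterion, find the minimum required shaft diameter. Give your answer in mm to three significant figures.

σ_allow = σ_y/n = 360/1.81 = 198.9 MPa.
For a solid shaft σ_b = 32M/(πd³) and τ = 16T/(πd³), so the von Mises stress is σ' = (16/πd³)·√(4M²+3T²).
√(4M²+3T²) = √(4×(386000)² + 3×(340000)²) = 971000 N·mm.
d³ = 16×971000/(π×198.9) = 24860 mm³.
d = 29.19 mm.

d = 29.2 mm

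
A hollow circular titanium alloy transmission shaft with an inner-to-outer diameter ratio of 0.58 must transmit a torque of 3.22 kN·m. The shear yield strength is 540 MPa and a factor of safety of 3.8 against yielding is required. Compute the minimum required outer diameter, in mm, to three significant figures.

τ_allow = 540/3.8 = 142.1 MPa.
For a hollow shaft τ = 16T/[πd_o³(1−k⁴)] with k = 0.58, so 1−k⁴ = 0.8868.
d_o³ = 16T/[π τ_allow (1−k⁴)] = 16×3220000/(π×142.1×0.8868) = 130100 mm³.
d_o = 50.67 mm.

d_o = 50.7 mm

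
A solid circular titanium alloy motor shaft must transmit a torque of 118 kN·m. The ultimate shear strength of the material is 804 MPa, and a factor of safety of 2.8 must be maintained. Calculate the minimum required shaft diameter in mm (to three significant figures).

Allowable shear stress τ_allow = 804/2.8 = 287.1 MPa.
For a solid shaft τ = 16T/(πd³), so d³ = 16T/(π τ_allow) = 16×1.1800×10^8/(π×287.1) = 2.093×10^6 mm³.
d = (2.093×10^6)^(1/3) = 127.9 mm.

d = 128 mm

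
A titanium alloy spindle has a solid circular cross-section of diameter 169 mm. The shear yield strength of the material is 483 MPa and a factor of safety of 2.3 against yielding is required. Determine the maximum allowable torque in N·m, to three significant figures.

T_allow = 1.99×10^5 N·m

τ_allow = 483/2.3 = 210.0 MPa.
For a solid shaft T_allow = τ_allow·πd³/16; πd³/16 = π×169³/16 = 947700 mm³.
T_allow = 210.0×947700 = 1.990×10^8 N·mm = 199000 N·m.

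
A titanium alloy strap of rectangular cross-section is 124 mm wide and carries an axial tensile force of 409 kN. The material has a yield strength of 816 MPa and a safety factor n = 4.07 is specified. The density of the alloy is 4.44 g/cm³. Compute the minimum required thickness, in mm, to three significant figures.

t = 16.5 mm

σ_allow = 816/4.07 = 200.5 MPa.
Required area A = F/σ_allow = 409000/200.5 = 2040 mm².
t = A/w = 2040/124 = 16.45 mm.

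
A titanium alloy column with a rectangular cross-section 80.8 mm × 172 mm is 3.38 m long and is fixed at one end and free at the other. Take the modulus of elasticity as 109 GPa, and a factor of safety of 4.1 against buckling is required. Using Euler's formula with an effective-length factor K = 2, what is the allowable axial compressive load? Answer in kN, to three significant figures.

P_allow = 43.4 kN

Buckling occurs about the weak axis: I_min = h·b³/12 = 172×80.8³/12 = 7.561×10^6 mm⁴ (b = 80.8 mm is the smaller dimension).
Effective length L_e = KL = 2×3.38 m = 6760 mm.
Euler critical load P_cr = π²EI/L_e² = π²×109000×7.561×10^6/6760² = 178000 N.
P_allow = P_cr/n = 178000/4.1 = 43410 N.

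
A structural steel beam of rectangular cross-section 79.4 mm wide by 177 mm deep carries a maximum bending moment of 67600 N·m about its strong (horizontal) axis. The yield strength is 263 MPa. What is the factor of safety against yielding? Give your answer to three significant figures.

Section modulus S = bh²/6 = 79.4×177²/6 = 414600 mm³.
σ = M/S = 6.7600×10^7/414600 = 163.1 MPa.
n = 263/163.1 = 1.613.

n = 1.61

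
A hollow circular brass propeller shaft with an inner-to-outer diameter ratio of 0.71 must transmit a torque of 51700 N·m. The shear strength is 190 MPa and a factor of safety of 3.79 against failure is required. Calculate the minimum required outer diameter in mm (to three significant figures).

τ_allow = 190/3.79 = 50.13 MPa.
For a hollow shaft τ = 16T/[πd_o³(1−k⁴)] with k = 0.71, so 1−k⁴ = 0.7459.
d_o³ = 16T/[π τ_allow (1−k⁴)] = 16×5.1700×10^7/(π×50.13×0.7459) = 7.042×10^6 mm³.
d_o = 191.7 mm.

d_o = 192 mm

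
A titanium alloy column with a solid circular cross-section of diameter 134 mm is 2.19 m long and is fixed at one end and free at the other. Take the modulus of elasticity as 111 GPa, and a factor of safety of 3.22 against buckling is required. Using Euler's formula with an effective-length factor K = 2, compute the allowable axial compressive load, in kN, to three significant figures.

P_allow = 281 kN

I = πd⁴/64 = π×134⁴/64 = 1.583×10^7 mm⁴.
Effective length L_e = KL = 2×2.19 m = 4380 mm.
Euler critical load P_cr = π²EI/L_e² = π²×111000×1.583×10^7/4380² = 903800 N.
P_allow = P_cr/n = 903800/3.22 = 280700 N.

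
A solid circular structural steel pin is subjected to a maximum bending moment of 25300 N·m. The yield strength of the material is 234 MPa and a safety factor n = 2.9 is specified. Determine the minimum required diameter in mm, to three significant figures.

σ_allow = 234/2.9 = 80.69 MPa.
For a solid circular section σ = 32M/(πd³), so d³ = 32M/(π σ_allow) = 32×2.5300×10^7/(π×80.69) = 3.194×10^6 mm³.
d = 147.3 mm.

d = 147 mm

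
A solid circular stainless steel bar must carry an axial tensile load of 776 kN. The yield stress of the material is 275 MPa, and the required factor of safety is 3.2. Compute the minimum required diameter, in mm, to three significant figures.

d = 107 mm

Allowable stress σ_allow = 275/3.2 = 85.94 MPa.
Required area A = F/σ_allow = 776000/85.94 = 9030 mm².
A = πd²/4 → d = √(4A/π) = 107.2 mm.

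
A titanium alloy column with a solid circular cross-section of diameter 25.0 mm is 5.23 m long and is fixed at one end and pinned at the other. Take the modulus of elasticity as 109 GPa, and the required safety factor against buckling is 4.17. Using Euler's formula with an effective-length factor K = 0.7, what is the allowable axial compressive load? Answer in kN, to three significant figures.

P_allow = 0.369 kN

I = πd⁴/64 = π×25.0⁴/64 = 19170 mm⁴.
Effective length L_e = KL = 0.7×5.23 m = 3661 mm.
Euler critical load P_cr = π²EI/L_e² = π²×109000×19170/3661² = 1539 N.
P_allow = P_cr/n = 1539/4.17 = 369.1 N.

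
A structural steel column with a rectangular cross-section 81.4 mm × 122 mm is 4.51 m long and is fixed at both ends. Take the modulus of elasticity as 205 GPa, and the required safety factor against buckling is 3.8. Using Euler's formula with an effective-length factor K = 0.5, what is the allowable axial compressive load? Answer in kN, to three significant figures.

P_allow = 574 kN

Buckling occurs about the weak axis: I_min = h·b³/12 = 122×81.4³/12 = 5.483×10^6 mm⁴ (b = 81.4 mm is the smaller dimension).
Effective length L_e = KL = 0.5×4.51 m = 2255 mm.
Euler critical load P_cr = π²EI/L_e² = π²×205000×5.483×10^6/2255² = 2.182×10^6 N.
P_allow = P_cr/n = 2.182×10^6/3.8 = 574200 N.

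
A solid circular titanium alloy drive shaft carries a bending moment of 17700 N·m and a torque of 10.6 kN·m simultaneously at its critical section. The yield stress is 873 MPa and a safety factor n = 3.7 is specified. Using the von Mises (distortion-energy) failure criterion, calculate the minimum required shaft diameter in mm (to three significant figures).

d = 95.1 mm

σ_allow = σ_y/n = 873/3.7 = 235.9 MPa.
For a solid shaft σ_b = 32M/(πd³) and τ = 16T/(πd³), so the von Mises stress is σ' = (16/πd³)·√(4M²+3T²).
√(4M²+3T²) = √(4×(1.770×10^7)² + 3×(1.060×10^7)²) = 3.988×10^7 N·mm.
d³ = 16×3.988×10^7/(π×235.9) = 860800 mm³.
d = 95.13 mm.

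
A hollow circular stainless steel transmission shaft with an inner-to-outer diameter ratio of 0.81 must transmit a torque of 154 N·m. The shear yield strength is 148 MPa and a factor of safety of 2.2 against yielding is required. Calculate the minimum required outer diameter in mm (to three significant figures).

d_o = 27.4 mm

τ_allow = 148/2.2 = 67.27 MPa.
For a hollow shaft τ = 16T/[πd_o³(1−k⁴)] with k = 0.81, so 1−k⁴ = 0.5695.
d_o³ = 16T/[π τ_allow (1−k⁴)] = 16×154000/(π×67.27×0.5695) = 20470 mm³.
d_o = 27.36 mm.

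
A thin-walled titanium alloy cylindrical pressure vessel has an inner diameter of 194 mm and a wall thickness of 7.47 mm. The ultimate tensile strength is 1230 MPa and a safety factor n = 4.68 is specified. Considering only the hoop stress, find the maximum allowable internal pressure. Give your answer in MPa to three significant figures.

σ_allow = 1230/4.68 = 262.8 MPa.
σ_h = pD/(2t) → p_allow = 2σ_allow t/D = 2×262.8×7.47/194 = 20.24 MPa.

p_allow = 20.2 MPa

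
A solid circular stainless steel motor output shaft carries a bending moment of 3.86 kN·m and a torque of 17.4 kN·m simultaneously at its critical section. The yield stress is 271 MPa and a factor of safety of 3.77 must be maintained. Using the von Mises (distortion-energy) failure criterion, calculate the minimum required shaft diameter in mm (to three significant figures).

d = 130 mm

σ_allow = σ_y/n = 271/3.77 = 71.88 MPa.
For a solid shaft σ_b = 32M/(πd³) and τ = 16T/(πd³), so the von Mises stress is σ' = (16/πd³)·√(4M²+3T²).
√(4M²+3T²) = √(4×(3.860×10^6)² + 3×(1.740×10^7)²) = 3.111×10^7 N·mm.
d³ = 16×3.111×10^7/(π×71.88) = 2.204×10^6 mm³.
d = 130.1 mm.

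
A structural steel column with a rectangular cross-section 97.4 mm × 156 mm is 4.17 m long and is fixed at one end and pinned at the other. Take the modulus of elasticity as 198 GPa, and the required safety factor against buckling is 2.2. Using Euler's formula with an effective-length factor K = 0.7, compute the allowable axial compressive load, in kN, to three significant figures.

Buckling occurs about the weak axis: I_min = h·b³/12 = 156×97.4³/12 = 1.201×10^7 mm⁴ (b = 97.4 mm is the smaller dimension).
Effective length L_e = KL = 0.7×4.17 m = 2919 mm.
Euler critical load P_cr = π²EI/L_e² = π²×198000×1.201×10^7/2919² = 2.755×10^6 N.
P_allow = P_cr/n = 2.755×10^6/2.2 = 1.252×10^6 N.

P_allow = 1250 kN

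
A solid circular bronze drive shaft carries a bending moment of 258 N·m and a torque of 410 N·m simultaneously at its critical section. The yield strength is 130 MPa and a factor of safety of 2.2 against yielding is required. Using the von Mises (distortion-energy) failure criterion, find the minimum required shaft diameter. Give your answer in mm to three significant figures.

σ_allow = σ_y/n = 130/2.2 = 59.09 MPa.
For a solid shaft σ_b = 32M/(πd³) and τ = 16T/(πd³), so the von Mises stress is σ' = (16/πd³)·√(4M²+3T²).
√(4M²+3T²) = √(4×(258000)² + 3×(410000)²) = 877800 N·mm.
d³ = 16×877800/(π×59.09) = 75660 mm³.
d = 42.29 mm.

d = 42.3 mm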